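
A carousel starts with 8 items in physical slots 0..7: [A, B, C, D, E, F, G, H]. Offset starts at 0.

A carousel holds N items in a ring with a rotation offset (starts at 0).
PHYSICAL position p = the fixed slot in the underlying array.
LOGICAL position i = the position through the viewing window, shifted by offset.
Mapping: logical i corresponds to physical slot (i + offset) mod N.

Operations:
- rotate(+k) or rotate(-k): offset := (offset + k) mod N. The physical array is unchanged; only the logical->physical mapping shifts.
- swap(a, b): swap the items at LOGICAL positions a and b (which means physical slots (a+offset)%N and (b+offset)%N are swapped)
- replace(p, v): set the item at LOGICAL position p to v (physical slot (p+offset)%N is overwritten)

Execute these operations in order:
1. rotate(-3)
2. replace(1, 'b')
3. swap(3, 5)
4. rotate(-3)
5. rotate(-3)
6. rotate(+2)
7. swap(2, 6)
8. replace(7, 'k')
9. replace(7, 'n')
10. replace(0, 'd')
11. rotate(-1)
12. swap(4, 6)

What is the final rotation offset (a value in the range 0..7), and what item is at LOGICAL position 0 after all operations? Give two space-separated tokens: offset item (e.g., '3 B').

After op 1 (rotate(-3)): offset=5, physical=[A,B,C,D,E,F,G,H], logical=[F,G,H,A,B,C,D,E]
After op 2 (replace(1, 'b')): offset=5, physical=[A,B,C,D,E,F,b,H], logical=[F,b,H,A,B,C,D,E]
After op 3 (swap(3, 5)): offset=5, physical=[C,B,A,D,E,F,b,H], logical=[F,b,H,C,B,A,D,E]
After op 4 (rotate(-3)): offset=2, physical=[C,B,A,D,E,F,b,H], logical=[A,D,E,F,b,H,C,B]
After op 5 (rotate(-3)): offset=7, physical=[C,B,A,D,E,F,b,H], logical=[H,C,B,A,D,E,F,b]
After op 6 (rotate(+2)): offset=1, physical=[C,B,A,D,E,F,b,H], logical=[B,A,D,E,F,b,H,C]
After op 7 (swap(2, 6)): offset=1, physical=[C,B,A,H,E,F,b,D], logical=[B,A,H,E,F,b,D,C]
After op 8 (replace(7, 'k')): offset=1, physical=[k,B,A,H,E,F,b,D], logical=[B,A,H,E,F,b,D,k]
After op 9 (replace(7, 'n')): offset=1, physical=[n,B,A,H,E,F,b,D], logical=[B,A,H,E,F,b,D,n]
After op 10 (replace(0, 'd')): offset=1, physical=[n,d,A,H,E,F,b,D], logical=[d,A,H,E,F,b,D,n]
After op 11 (rotate(-1)): offset=0, physical=[n,d,A,H,E,F,b,D], logical=[n,d,A,H,E,F,b,D]
After op 12 (swap(4, 6)): offset=0, physical=[n,d,A,H,b,F,E,D], logical=[n,d,A,H,b,F,E,D]

Answer: 0 n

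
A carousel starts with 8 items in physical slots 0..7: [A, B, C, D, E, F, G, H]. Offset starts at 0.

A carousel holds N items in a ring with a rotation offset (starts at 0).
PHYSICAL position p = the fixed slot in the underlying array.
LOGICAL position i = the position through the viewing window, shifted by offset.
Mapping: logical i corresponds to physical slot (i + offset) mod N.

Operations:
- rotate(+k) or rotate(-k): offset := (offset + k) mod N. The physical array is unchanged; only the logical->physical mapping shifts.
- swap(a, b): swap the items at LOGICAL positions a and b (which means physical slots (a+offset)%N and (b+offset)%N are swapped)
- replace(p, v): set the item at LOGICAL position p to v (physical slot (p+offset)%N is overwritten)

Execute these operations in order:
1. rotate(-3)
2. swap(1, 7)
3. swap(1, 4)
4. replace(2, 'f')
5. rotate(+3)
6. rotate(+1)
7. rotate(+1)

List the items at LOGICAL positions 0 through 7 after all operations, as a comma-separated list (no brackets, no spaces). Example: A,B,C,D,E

After op 1 (rotate(-3)): offset=5, physical=[A,B,C,D,E,F,G,H], logical=[F,G,H,A,B,C,D,E]
After op 2 (swap(1, 7)): offset=5, physical=[A,B,C,D,G,F,E,H], logical=[F,E,H,A,B,C,D,G]
After op 3 (swap(1, 4)): offset=5, physical=[A,E,C,D,G,F,B,H], logical=[F,B,H,A,E,C,D,G]
After op 4 (replace(2, 'f')): offset=5, physical=[A,E,C,D,G,F,B,f], logical=[F,B,f,A,E,C,D,G]
After op 5 (rotate(+3)): offset=0, physical=[A,E,C,D,G,F,B,f], logical=[A,E,C,D,G,F,B,f]
After op 6 (rotate(+1)): offset=1, physical=[A,E,C,D,G,F,B,f], logical=[E,C,D,G,F,B,f,A]
After op 7 (rotate(+1)): offset=2, physical=[A,E,C,D,G,F,B,f], logical=[C,D,G,F,B,f,A,E]

Answer: C,D,G,F,B,f,A,E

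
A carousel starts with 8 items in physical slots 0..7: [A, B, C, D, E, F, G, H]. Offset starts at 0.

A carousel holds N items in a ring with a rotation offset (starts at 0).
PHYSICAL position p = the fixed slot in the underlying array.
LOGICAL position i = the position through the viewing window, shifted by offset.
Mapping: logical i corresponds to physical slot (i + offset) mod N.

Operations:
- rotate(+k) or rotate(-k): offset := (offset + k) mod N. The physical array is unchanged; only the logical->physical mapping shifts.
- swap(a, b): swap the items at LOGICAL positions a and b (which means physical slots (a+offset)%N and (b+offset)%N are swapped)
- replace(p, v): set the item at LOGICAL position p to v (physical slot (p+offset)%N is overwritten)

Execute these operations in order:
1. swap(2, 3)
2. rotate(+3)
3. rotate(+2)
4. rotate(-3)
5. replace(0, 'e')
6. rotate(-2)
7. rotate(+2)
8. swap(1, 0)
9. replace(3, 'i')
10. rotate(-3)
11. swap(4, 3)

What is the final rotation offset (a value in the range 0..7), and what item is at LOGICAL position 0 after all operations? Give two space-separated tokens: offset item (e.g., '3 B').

Answer: 7 H

Derivation:
After op 1 (swap(2, 3)): offset=0, physical=[A,B,D,C,E,F,G,H], logical=[A,B,D,C,E,F,G,H]
After op 2 (rotate(+3)): offset=3, physical=[A,B,D,C,E,F,G,H], logical=[C,E,F,G,H,A,B,D]
After op 3 (rotate(+2)): offset=5, physical=[A,B,D,C,E,F,G,H], logical=[F,G,H,A,B,D,C,E]
After op 4 (rotate(-3)): offset=2, physical=[A,B,D,C,E,F,G,H], logical=[D,C,E,F,G,H,A,B]
After op 5 (replace(0, 'e')): offset=2, physical=[A,B,e,C,E,F,G,H], logical=[e,C,E,F,G,H,A,B]
After op 6 (rotate(-2)): offset=0, physical=[A,B,e,C,E,F,G,H], logical=[A,B,e,C,E,F,G,H]
After op 7 (rotate(+2)): offset=2, physical=[A,B,e,C,E,F,G,H], logical=[e,C,E,F,G,H,A,B]
After op 8 (swap(1, 0)): offset=2, physical=[A,B,C,e,E,F,G,H], logical=[C,e,E,F,G,H,A,B]
After op 9 (replace(3, 'i')): offset=2, physical=[A,B,C,e,E,i,G,H], logical=[C,e,E,i,G,H,A,B]
After op 10 (rotate(-3)): offset=7, physical=[A,B,C,e,E,i,G,H], logical=[H,A,B,C,e,E,i,G]
After op 11 (swap(4, 3)): offset=7, physical=[A,B,e,C,E,i,G,H], logical=[H,A,B,e,C,E,i,G]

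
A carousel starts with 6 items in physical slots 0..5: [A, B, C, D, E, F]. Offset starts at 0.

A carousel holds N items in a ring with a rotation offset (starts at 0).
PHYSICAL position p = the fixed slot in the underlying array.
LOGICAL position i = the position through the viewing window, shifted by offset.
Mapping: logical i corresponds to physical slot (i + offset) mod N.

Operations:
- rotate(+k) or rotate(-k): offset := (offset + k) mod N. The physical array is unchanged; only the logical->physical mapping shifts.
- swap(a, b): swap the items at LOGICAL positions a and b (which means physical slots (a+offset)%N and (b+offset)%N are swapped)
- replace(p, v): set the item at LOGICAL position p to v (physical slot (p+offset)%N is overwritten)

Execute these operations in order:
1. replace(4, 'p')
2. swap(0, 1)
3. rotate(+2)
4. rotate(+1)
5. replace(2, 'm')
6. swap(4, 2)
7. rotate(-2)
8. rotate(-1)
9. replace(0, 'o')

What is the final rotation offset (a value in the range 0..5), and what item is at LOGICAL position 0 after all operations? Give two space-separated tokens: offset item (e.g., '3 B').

Answer: 0 o

Derivation:
After op 1 (replace(4, 'p')): offset=0, physical=[A,B,C,D,p,F], logical=[A,B,C,D,p,F]
After op 2 (swap(0, 1)): offset=0, physical=[B,A,C,D,p,F], logical=[B,A,C,D,p,F]
After op 3 (rotate(+2)): offset=2, physical=[B,A,C,D,p,F], logical=[C,D,p,F,B,A]
After op 4 (rotate(+1)): offset=3, physical=[B,A,C,D,p,F], logical=[D,p,F,B,A,C]
After op 5 (replace(2, 'm')): offset=3, physical=[B,A,C,D,p,m], logical=[D,p,m,B,A,C]
After op 6 (swap(4, 2)): offset=3, physical=[B,m,C,D,p,A], logical=[D,p,A,B,m,C]
After op 7 (rotate(-2)): offset=1, physical=[B,m,C,D,p,A], logical=[m,C,D,p,A,B]
After op 8 (rotate(-1)): offset=0, physical=[B,m,C,D,p,A], logical=[B,m,C,D,p,A]
After op 9 (replace(0, 'o')): offset=0, physical=[o,m,C,D,p,A], logical=[o,m,C,D,p,A]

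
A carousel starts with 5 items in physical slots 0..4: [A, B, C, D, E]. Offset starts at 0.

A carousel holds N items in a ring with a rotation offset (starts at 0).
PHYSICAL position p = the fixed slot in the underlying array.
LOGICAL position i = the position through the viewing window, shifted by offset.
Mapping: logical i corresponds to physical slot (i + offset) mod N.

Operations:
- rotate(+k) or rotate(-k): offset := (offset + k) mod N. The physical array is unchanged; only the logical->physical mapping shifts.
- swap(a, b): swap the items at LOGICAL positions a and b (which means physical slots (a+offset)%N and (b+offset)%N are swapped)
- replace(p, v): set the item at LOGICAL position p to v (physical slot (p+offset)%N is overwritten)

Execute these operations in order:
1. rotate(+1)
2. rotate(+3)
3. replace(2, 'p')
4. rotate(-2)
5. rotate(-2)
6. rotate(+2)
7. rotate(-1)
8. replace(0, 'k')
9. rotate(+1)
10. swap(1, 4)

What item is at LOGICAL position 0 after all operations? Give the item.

Answer: C

Derivation:
After op 1 (rotate(+1)): offset=1, physical=[A,B,C,D,E], logical=[B,C,D,E,A]
After op 2 (rotate(+3)): offset=4, physical=[A,B,C,D,E], logical=[E,A,B,C,D]
After op 3 (replace(2, 'p')): offset=4, physical=[A,p,C,D,E], logical=[E,A,p,C,D]
After op 4 (rotate(-2)): offset=2, physical=[A,p,C,D,E], logical=[C,D,E,A,p]
After op 5 (rotate(-2)): offset=0, physical=[A,p,C,D,E], logical=[A,p,C,D,E]
After op 6 (rotate(+2)): offset=2, physical=[A,p,C,D,E], logical=[C,D,E,A,p]
After op 7 (rotate(-1)): offset=1, physical=[A,p,C,D,E], logical=[p,C,D,E,A]
After op 8 (replace(0, 'k')): offset=1, physical=[A,k,C,D,E], logical=[k,C,D,E,A]
After op 9 (rotate(+1)): offset=2, physical=[A,k,C,D,E], logical=[C,D,E,A,k]
After op 10 (swap(1, 4)): offset=2, physical=[A,D,C,k,E], logical=[C,k,E,A,D]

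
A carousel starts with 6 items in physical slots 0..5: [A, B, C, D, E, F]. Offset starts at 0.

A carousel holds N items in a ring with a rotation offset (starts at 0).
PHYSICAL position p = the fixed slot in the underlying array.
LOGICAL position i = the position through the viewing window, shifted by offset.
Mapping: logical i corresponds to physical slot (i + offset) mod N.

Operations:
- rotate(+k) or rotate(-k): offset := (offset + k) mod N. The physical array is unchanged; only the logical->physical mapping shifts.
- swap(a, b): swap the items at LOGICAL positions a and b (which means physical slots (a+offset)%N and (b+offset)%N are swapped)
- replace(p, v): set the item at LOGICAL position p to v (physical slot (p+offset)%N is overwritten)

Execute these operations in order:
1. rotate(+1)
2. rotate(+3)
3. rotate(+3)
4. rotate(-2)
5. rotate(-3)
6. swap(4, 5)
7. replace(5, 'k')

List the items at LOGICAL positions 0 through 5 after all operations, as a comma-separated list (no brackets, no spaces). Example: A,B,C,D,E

Answer: C,D,E,F,B,k

Derivation:
After op 1 (rotate(+1)): offset=1, physical=[A,B,C,D,E,F], logical=[B,C,D,E,F,A]
After op 2 (rotate(+3)): offset=4, physical=[A,B,C,D,E,F], logical=[E,F,A,B,C,D]
After op 3 (rotate(+3)): offset=1, physical=[A,B,C,D,E,F], logical=[B,C,D,E,F,A]
After op 4 (rotate(-2)): offset=5, physical=[A,B,C,D,E,F], logical=[F,A,B,C,D,E]
After op 5 (rotate(-3)): offset=2, physical=[A,B,C,D,E,F], logical=[C,D,E,F,A,B]
After op 6 (swap(4, 5)): offset=2, physical=[B,A,C,D,E,F], logical=[C,D,E,F,B,A]
After op 7 (replace(5, 'k')): offset=2, physical=[B,k,C,D,E,F], logical=[C,D,E,F,B,k]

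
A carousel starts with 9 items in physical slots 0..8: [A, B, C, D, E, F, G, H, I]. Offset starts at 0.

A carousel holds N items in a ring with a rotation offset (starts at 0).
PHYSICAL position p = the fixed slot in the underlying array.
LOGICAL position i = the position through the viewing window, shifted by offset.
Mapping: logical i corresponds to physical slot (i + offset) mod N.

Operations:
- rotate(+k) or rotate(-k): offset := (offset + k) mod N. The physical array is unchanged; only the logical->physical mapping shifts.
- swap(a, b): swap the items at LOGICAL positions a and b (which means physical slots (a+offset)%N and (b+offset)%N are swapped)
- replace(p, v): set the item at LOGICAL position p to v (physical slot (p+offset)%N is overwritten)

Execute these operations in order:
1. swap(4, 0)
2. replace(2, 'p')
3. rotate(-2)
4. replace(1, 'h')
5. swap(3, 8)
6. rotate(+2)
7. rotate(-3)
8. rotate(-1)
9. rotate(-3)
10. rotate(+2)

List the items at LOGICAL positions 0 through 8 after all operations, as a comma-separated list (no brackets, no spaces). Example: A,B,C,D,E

Answer: A,F,B,H,h,E,G,p,D

Derivation:
After op 1 (swap(4, 0)): offset=0, physical=[E,B,C,D,A,F,G,H,I], logical=[E,B,C,D,A,F,G,H,I]
After op 2 (replace(2, 'p')): offset=0, physical=[E,B,p,D,A,F,G,H,I], logical=[E,B,p,D,A,F,G,H,I]
After op 3 (rotate(-2)): offset=7, physical=[E,B,p,D,A,F,G,H,I], logical=[H,I,E,B,p,D,A,F,G]
After op 4 (replace(1, 'h')): offset=7, physical=[E,B,p,D,A,F,G,H,h], logical=[H,h,E,B,p,D,A,F,G]
After op 5 (swap(3, 8)): offset=7, physical=[E,G,p,D,A,F,B,H,h], logical=[H,h,E,G,p,D,A,F,B]
After op 6 (rotate(+2)): offset=0, physical=[E,G,p,D,A,F,B,H,h], logical=[E,G,p,D,A,F,B,H,h]
After op 7 (rotate(-3)): offset=6, physical=[E,G,p,D,A,F,B,H,h], logical=[B,H,h,E,G,p,D,A,F]
After op 8 (rotate(-1)): offset=5, physical=[E,G,p,D,A,F,B,H,h], logical=[F,B,H,h,E,G,p,D,A]
After op 9 (rotate(-3)): offset=2, physical=[E,G,p,D,A,F,B,H,h], logical=[p,D,A,F,B,H,h,E,G]
After op 10 (rotate(+2)): offset=4, physical=[E,G,p,D,A,F,B,H,h], logical=[A,F,B,H,h,E,G,p,D]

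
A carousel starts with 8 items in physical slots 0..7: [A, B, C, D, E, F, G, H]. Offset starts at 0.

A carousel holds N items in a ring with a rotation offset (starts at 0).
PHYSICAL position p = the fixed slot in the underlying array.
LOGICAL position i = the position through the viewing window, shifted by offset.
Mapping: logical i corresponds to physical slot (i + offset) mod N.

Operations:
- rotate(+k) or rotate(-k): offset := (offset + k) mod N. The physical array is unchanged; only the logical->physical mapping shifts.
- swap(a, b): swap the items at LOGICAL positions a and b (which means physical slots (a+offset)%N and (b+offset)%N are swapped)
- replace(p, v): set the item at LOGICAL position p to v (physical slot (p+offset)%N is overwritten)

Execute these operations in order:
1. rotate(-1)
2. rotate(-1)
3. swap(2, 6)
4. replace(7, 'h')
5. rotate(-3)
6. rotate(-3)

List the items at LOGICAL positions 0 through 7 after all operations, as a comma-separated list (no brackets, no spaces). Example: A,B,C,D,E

After op 1 (rotate(-1)): offset=7, physical=[A,B,C,D,E,F,G,H], logical=[H,A,B,C,D,E,F,G]
After op 2 (rotate(-1)): offset=6, physical=[A,B,C,D,E,F,G,H], logical=[G,H,A,B,C,D,E,F]
After op 3 (swap(2, 6)): offset=6, physical=[E,B,C,D,A,F,G,H], logical=[G,H,E,B,C,D,A,F]
After op 4 (replace(7, 'h')): offset=6, physical=[E,B,C,D,A,h,G,H], logical=[G,H,E,B,C,D,A,h]
After op 5 (rotate(-3)): offset=3, physical=[E,B,C,D,A,h,G,H], logical=[D,A,h,G,H,E,B,C]
After op 6 (rotate(-3)): offset=0, physical=[E,B,C,D,A,h,G,H], logical=[E,B,C,D,A,h,G,H]

Answer: E,B,C,D,A,h,G,H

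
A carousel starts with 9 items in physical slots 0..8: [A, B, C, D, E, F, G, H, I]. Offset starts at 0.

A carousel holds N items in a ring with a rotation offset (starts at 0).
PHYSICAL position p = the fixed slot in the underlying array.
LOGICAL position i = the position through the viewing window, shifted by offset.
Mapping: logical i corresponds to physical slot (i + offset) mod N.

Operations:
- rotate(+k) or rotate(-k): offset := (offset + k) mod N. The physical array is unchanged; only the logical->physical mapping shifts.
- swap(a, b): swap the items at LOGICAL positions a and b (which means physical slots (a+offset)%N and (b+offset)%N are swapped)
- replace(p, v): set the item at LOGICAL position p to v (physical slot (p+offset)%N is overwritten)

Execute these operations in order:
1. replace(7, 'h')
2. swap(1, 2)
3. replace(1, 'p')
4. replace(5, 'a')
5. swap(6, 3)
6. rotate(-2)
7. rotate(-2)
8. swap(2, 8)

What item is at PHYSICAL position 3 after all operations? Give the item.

After op 1 (replace(7, 'h')): offset=0, physical=[A,B,C,D,E,F,G,h,I], logical=[A,B,C,D,E,F,G,h,I]
After op 2 (swap(1, 2)): offset=0, physical=[A,C,B,D,E,F,G,h,I], logical=[A,C,B,D,E,F,G,h,I]
After op 3 (replace(1, 'p')): offset=0, physical=[A,p,B,D,E,F,G,h,I], logical=[A,p,B,D,E,F,G,h,I]
After op 4 (replace(5, 'a')): offset=0, physical=[A,p,B,D,E,a,G,h,I], logical=[A,p,B,D,E,a,G,h,I]
After op 5 (swap(6, 3)): offset=0, physical=[A,p,B,G,E,a,D,h,I], logical=[A,p,B,G,E,a,D,h,I]
After op 6 (rotate(-2)): offset=7, physical=[A,p,B,G,E,a,D,h,I], logical=[h,I,A,p,B,G,E,a,D]
After op 7 (rotate(-2)): offset=5, physical=[A,p,B,G,E,a,D,h,I], logical=[a,D,h,I,A,p,B,G,E]
After op 8 (swap(2, 8)): offset=5, physical=[A,p,B,G,h,a,D,E,I], logical=[a,D,E,I,A,p,B,G,h]

Answer: G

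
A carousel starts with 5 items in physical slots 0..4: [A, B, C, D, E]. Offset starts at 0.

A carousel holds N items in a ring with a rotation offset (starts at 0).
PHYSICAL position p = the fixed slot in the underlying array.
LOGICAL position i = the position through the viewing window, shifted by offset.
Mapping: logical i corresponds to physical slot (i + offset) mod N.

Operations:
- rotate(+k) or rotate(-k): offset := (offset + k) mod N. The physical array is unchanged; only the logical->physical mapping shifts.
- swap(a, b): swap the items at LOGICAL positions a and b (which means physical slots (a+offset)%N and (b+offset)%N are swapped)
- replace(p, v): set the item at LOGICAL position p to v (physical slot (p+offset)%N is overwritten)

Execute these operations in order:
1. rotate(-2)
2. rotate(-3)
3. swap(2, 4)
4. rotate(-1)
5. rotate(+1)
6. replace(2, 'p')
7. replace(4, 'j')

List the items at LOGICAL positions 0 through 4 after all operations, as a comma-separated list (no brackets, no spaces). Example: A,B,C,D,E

After op 1 (rotate(-2)): offset=3, physical=[A,B,C,D,E], logical=[D,E,A,B,C]
After op 2 (rotate(-3)): offset=0, physical=[A,B,C,D,E], logical=[A,B,C,D,E]
After op 3 (swap(2, 4)): offset=0, physical=[A,B,E,D,C], logical=[A,B,E,D,C]
After op 4 (rotate(-1)): offset=4, physical=[A,B,E,D,C], logical=[C,A,B,E,D]
After op 5 (rotate(+1)): offset=0, physical=[A,B,E,D,C], logical=[A,B,E,D,C]
After op 6 (replace(2, 'p')): offset=0, physical=[A,B,p,D,C], logical=[A,B,p,D,C]
After op 7 (replace(4, 'j')): offset=0, physical=[A,B,p,D,j], logical=[A,B,p,D,j]

Answer: A,B,p,D,j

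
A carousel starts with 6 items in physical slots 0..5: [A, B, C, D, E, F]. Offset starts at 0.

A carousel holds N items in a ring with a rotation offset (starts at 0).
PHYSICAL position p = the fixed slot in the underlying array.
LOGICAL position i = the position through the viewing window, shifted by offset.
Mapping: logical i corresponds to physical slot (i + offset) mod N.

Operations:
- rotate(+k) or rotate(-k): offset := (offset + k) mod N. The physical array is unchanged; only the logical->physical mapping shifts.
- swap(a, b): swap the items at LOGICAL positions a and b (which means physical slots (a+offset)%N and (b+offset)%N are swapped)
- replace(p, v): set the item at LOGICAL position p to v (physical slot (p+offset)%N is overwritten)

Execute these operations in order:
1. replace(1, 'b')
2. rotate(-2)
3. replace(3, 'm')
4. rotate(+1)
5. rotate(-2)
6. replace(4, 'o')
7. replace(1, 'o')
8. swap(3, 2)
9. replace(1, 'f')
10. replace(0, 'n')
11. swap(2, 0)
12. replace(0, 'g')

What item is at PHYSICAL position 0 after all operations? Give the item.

After op 1 (replace(1, 'b')): offset=0, physical=[A,b,C,D,E,F], logical=[A,b,C,D,E,F]
After op 2 (rotate(-2)): offset=4, physical=[A,b,C,D,E,F], logical=[E,F,A,b,C,D]
After op 3 (replace(3, 'm')): offset=4, physical=[A,m,C,D,E,F], logical=[E,F,A,m,C,D]
After op 4 (rotate(+1)): offset=5, physical=[A,m,C,D,E,F], logical=[F,A,m,C,D,E]
After op 5 (rotate(-2)): offset=3, physical=[A,m,C,D,E,F], logical=[D,E,F,A,m,C]
After op 6 (replace(4, 'o')): offset=3, physical=[A,o,C,D,E,F], logical=[D,E,F,A,o,C]
After op 7 (replace(1, 'o')): offset=3, physical=[A,o,C,D,o,F], logical=[D,o,F,A,o,C]
After op 8 (swap(3, 2)): offset=3, physical=[F,o,C,D,o,A], logical=[D,o,A,F,o,C]
After op 9 (replace(1, 'f')): offset=3, physical=[F,o,C,D,f,A], logical=[D,f,A,F,o,C]
After op 10 (replace(0, 'n')): offset=3, physical=[F,o,C,n,f,A], logical=[n,f,A,F,o,C]
After op 11 (swap(2, 0)): offset=3, physical=[F,o,C,A,f,n], logical=[A,f,n,F,o,C]
After op 12 (replace(0, 'g')): offset=3, physical=[F,o,C,g,f,n], logical=[g,f,n,F,o,C]

Answer: F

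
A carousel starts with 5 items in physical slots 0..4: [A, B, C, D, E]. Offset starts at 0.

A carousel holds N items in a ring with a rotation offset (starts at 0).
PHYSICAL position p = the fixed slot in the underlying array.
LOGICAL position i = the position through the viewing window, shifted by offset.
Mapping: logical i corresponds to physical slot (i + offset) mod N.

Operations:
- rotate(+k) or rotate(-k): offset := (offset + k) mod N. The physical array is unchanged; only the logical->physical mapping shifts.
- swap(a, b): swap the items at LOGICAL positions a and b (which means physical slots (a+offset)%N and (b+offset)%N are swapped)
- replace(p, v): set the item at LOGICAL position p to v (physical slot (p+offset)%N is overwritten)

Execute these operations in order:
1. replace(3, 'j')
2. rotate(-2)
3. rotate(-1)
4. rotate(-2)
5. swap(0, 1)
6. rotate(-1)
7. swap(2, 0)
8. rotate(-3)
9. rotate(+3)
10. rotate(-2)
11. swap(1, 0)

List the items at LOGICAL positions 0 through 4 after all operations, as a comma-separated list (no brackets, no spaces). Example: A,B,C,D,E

Answer: j,C,A,B,E

Derivation:
After op 1 (replace(3, 'j')): offset=0, physical=[A,B,C,j,E], logical=[A,B,C,j,E]
After op 2 (rotate(-2)): offset=3, physical=[A,B,C,j,E], logical=[j,E,A,B,C]
After op 3 (rotate(-1)): offset=2, physical=[A,B,C,j,E], logical=[C,j,E,A,B]
After op 4 (rotate(-2)): offset=0, physical=[A,B,C,j,E], logical=[A,B,C,j,E]
After op 5 (swap(0, 1)): offset=0, physical=[B,A,C,j,E], logical=[B,A,C,j,E]
After op 6 (rotate(-1)): offset=4, physical=[B,A,C,j,E], logical=[E,B,A,C,j]
After op 7 (swap(2, 0)): offset=4, physical=[B,E,C,j,A], logical=[A,B,E,C,j]
After op 8 (rotate(-3)): offset=1, physical=[B,E,C,j,A], logical=[E,C,j,A,B]
After op 9 (rotate(+3)): offset=4, physical=[B,E,C,j,A], logical=[A,B,E,C,j]
After op 10 (rotate(-2)): offset=2, physical=[B,E,C,j,A], logical=[C,j,A,B,E]
After op 11 (swap(1, 0)): offset=2, physical=[B,E,j,C,A], logical=[j,C,A,B,E]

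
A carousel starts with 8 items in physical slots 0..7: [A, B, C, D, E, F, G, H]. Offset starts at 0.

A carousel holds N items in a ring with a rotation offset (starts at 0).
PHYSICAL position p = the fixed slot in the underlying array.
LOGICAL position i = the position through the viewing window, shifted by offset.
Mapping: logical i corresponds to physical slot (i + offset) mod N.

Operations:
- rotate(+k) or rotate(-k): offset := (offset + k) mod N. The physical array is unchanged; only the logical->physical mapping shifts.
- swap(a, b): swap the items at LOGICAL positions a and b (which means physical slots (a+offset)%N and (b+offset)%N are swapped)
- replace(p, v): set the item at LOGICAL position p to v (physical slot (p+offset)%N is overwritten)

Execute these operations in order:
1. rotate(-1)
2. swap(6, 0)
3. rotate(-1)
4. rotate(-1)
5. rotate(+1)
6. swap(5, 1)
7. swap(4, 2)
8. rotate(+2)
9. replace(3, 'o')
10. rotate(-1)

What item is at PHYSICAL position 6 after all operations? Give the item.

Answer: G

Derivation:
After op 1 (rotate(-1)): offset=7, physical=[A,B,C,D,E,F,G,H], logical=[H,A,B,C,D,E,F,G]
After op 2 (swap(6, 0)): offset=7, physical=[A,B,C,D,E,H,G,F], logical=[F,A,B,C,D,E,H,G]
After op 3 (rotate(-1)): offset=6, physical=[A,B,C,D,E,H,G,F], logical=[G,F,A,B,C,D,E,H]
After op 4 (rotate(-1)): offset=5, physical=[A,B,C,D,E,H,G,F], logical=[H,G,F,A,B,C,D,E]
After op 5 (rotate(+1)): offset=6, physical=[A,B,C,D,E,H,G,F], logical=[G,F,A,B,C,D,E,H]
After op 6 (swap(5, 1)): offset=6, physical=[A,B,C,F,E,H,G,D], logical=[G,D,A,B,C,F,E,H]
After op 7 (swap(4, 2)): offset=6, physical=[C,B,A,F,E,H,G,D], logical=[G,D,C,B,A,F,E,H]
After op 8 (rotate(+2)): offset=0, physical=[C,B,A,F,E,H,G,D], logical=[C,B,A,F,E,H,G,D]
After op 9 (replace(3, 'o')): offset=0, physical=[C,B,A,o,E,H,G,D], logical=[C,B,A,o,E,H,G,D]
After op 10 (rotate(-1)): offset=7, physical=[C,B,A,o,E,H,G,D], logical=[D,C,B,A,o,E,H,G]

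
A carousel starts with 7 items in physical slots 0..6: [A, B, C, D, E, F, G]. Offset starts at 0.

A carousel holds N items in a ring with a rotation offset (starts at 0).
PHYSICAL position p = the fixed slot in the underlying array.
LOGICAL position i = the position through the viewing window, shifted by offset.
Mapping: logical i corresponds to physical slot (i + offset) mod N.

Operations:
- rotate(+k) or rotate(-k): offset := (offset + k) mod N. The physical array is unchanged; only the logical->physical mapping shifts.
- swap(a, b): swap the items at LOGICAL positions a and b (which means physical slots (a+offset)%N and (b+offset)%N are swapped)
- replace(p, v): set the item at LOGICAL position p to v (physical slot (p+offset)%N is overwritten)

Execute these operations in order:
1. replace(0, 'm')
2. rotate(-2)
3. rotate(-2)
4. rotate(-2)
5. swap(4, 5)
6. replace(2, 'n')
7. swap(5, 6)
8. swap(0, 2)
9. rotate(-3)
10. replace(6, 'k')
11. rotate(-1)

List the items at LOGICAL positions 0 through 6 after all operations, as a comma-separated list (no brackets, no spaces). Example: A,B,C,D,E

Answer: k,G,m,F,n,C,B

Derivation:
After op 1 (replace(0, 'm')): offset=0, physical=[m,B,C,D,E,F,G], logical=[m,B,C,D,E,F,G]
After op 2 (rotate(-2)): offset=5, physical=[m,B,C,D,E,F,G], logical=[F,G,m,B,C,D,E]
After op 3 (rotate(-2)): offset=3, physical=[m,B,C,D,E,F,G], logical=[D,E,F,G,m,B,C]
After op 4 (rotate(-2)): offset=1, physical=[m,B,C,D,E,F,G], logical=[B,C,D,E,F,G,m]
After op 5 (swap(4, 5)): offset=1, physical=[m,B,C,D,E,G,F], logical=[B,C,D,E,G,F,m]
After op 6 (replace(2, 'n')): offset=1, physical=[m,B,C,n,E,G,F], logical=[B,C,n,E,G,F,m]
After op 7 (swap(5, 6)): offset=1, physical=[F,B,C,n,E,G,m], logical=[B,C,n,E,G,m,F]
After op 8 (swap(0, 2)): offset=1, physical=[F,n,C,B,E,G,m], logical=[n,C,B,E,G,m,F]
After op 9 (rotate(-3)): offset=5, physical=[F,n,C,B,E,G,m], logical=[G,m,F,n,C,B,E]
After op 10 (replace(6, 'k')): offset=5, physical=[F,n,C,B,k,G,m], logical=[G,m,F,n,C,B,k]
After op 11 (rotate(-1)): offset=4, physical=[F,n,C,B,k,G,m], logical=[k,G,m,F,n,C,B]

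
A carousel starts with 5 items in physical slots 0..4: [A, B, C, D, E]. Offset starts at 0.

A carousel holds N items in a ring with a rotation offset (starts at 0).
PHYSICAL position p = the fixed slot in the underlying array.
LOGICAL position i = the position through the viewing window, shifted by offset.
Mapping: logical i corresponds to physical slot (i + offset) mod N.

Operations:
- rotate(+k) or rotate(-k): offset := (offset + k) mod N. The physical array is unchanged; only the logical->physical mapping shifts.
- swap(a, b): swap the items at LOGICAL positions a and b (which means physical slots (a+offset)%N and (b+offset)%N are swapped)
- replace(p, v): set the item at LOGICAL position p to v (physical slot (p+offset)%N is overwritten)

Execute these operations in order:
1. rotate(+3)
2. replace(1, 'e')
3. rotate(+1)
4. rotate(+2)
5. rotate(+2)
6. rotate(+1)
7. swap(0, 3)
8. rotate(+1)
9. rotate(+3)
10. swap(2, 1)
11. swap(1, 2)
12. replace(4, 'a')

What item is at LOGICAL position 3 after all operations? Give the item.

After op 1 (rotate(+3)): offset=3, physical=[A,B,C,D,E], logical=[D,E,A,B,C]
After op 2 (replace(1, 'e')): offset=3, physical=[A,B,C,D,e], logical=[D,e,A,B,C]
After op 3 (rotate(+1)): offset=4, physical=[A,B,C,D,e], logical=[e,A,B,C,D]
After op 4 (rotate(+2)): offset=1, physical=[A,B,C,D,e], logical=[B,C,D,e,A]
After op 5 (rotate(+2)): offset=3, physical=[A,B,C,D,e], logical=[D,e,A,B,C]
After op 6 (rotate(+1)): offset=4, physical=[A,B,C,D,e], logical=[e,A,B,C,D]
After op 7 (swap(0, 3)): offset=4, physical=[A,B,e,D,C], logical=[C,A,B,e,D]
After op 8 (rotate(+1)): offset=0, physical=[A,B,e,D,C], logical=[A,B,e,D,C]
After op 9 (rotate(+3)): offset=3, physical=[A,B,e,D,C], logical=[D,C,A,B,e]
After op 10 (swap(2, 1)): offset=3, physical=[C,B,e,D,A], logical=[D,A,C,B,e]
After op 11 (swap(1, 2)): offset=3, physical=[A,B,e,D,C], logical=[D,C,A,B,e]
After op 12 (replace(4, 'a')): offset=3, physical=[A,B,a,D,C], logical=[D,C,A,B,a]

Answer: B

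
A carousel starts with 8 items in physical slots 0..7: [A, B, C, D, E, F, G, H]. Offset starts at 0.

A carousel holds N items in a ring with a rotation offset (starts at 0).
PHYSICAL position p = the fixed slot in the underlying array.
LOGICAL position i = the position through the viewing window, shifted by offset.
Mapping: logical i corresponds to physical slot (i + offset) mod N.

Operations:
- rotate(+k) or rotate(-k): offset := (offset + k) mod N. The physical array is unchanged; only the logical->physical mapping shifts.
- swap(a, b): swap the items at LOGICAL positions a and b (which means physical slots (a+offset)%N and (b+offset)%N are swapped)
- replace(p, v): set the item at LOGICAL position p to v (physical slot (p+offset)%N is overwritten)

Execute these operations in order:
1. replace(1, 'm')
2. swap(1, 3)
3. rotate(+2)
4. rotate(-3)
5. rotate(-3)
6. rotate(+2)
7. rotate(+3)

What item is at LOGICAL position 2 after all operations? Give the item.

Answer: m

Derivation:
After op 1 (replace(1, 'm')): offset=0, physical=[A,m,C,D,E,F,G,H], logical=[A,m,C,D,E,F,G,H]
After op 2 (swap(1, 3)): offset=0, physical=[A,D,C,m,E,F,G,H], logical=[A,D,C,m,E,F,G,H]
After op 3 (rotate(+2)): offset=2, physical=[A,D,C,m,E,F,G,H], logical=[C,m,E,F,G,H,A,D]
After op 4 (rotate(-3)): offset=7, physical=[A,D,C,m,E,F,G,H], logical=[H,A,D,C,m,E,F,G]
After op 5 (rotate(-3)): offset=4, physical=[A,D,C,m,E,F,G,H], logical=[E,F,G,H,A,D,C,m]
After op 6 (rotate(+2)): offset=6, physical=[A,D,C,m,E,F,G,H], logical=[G,H,A,D,C,m,E,F]
After op 7 (rotate(+3)): offset=1, physical=[A,D,C,m,E,F,G,H], logical=[D,C,m,E,F,G,H,A]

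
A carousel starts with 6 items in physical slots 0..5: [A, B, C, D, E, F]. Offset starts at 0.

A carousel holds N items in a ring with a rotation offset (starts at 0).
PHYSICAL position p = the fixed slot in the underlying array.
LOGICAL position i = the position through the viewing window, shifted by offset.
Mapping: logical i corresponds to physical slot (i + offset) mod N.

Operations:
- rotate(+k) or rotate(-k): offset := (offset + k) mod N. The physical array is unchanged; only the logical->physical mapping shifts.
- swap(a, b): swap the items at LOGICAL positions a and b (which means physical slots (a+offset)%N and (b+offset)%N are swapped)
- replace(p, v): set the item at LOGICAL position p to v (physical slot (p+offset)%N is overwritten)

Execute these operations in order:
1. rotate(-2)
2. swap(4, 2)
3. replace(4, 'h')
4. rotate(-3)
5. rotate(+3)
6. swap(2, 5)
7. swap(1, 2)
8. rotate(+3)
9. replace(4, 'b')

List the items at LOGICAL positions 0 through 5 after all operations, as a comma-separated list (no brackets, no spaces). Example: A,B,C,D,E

Answer: B,h,C,E,b,F

Derivation:
After op 1 (rotate(-2)): offset=4, physical=[A,B,C,D,E,F], logical=[E,F,A,B,C,D]
After op 2 (swap(4, 2)): offset=4, physical=[C,B,A,D,E,F], logical=[E,F,C,B,A,D]
After op 3 (replace(4, 'h')): offset=4, physical=[C,B,h,D,E,F], logical=[E,F,C,B,h,D]
After op 4 (rotate(-3)): offset=1, physical=[C,B,h,D,E,F], logical=[B,h,D,E,F,C]
After op 5 (rotate(+3)): offset=4, physical=[C,B,h,D,E,F], logical=[E,F,C,B,h,D]
After op 6 (swap(2, 5)): offset=4, physical=[D,B,h,C,E,F], logical=[E,F,D,B,h,C]
After op 7 (swap(1, 2)): offset=4, physical=[F,B,h,C,E,D], logical=[E,D,F,B,h,C]
After op 8 (rotate(+3)): offset=1, physical=[F,B,h,C,E,D], logical=[B,h,C,E,D,F]
After op 9 (replace(4, 'b')): offset=1, physical=[F,B,h,C,E,b], logical=[B,h,C,E,b,F]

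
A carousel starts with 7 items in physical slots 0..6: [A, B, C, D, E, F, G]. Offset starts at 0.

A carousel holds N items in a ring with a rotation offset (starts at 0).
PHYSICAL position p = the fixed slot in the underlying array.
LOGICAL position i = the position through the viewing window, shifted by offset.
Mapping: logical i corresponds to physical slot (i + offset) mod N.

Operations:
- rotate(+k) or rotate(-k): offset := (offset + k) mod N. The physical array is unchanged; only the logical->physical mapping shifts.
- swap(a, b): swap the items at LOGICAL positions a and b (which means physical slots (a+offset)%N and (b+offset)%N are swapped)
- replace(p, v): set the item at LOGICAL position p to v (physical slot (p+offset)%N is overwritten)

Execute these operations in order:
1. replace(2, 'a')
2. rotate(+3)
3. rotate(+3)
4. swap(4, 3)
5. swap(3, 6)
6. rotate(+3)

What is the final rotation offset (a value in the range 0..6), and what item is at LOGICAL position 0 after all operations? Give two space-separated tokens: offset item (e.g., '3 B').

Answer: 2 F

Derivation:
After op 1 (replace(2, 'a')): offset=0, physical=[A,B,a,D,E,F,G], logical=[A,B,a,D,E,F,G]
After op 2 (rotate(+3)): offset=3, physical=[A,B,a,D,E,F,G], logical=[D,E,F,G,A,B,a]
After op 3 (rotate(+3)): offset=6, physical=[A,B,a,D,E,F,G], logical=[G,A,B,a,D,E,F]
After op 4 (swap(4, 3)): offset=6, physical=[A,B,D,a,E,F,G], logical=[G,A,B,D,a,E,F]
After op 5 (swap(3, 6)): offset=6, physical=[A,B,F,a,E,D,G], logical=[G,A,B,F,a,E,D]
After op 6 (rotate(+3)): offset=2, physical=[A,B,F,a,E,D,G], logical=[F,a,E,D,G,A,B]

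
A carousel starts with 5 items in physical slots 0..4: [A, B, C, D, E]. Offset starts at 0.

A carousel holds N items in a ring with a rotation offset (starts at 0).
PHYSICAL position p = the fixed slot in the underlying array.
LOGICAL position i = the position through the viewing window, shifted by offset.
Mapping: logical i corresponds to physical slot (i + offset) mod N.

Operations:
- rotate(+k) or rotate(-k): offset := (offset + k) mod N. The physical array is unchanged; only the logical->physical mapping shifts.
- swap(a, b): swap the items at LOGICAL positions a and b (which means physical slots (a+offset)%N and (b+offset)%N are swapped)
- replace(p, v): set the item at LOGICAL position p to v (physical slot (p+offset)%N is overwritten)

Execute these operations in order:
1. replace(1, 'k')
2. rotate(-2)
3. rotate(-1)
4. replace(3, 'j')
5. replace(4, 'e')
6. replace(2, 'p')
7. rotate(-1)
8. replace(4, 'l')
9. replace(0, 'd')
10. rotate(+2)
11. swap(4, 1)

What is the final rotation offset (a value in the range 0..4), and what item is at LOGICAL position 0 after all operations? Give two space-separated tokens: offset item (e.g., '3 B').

After op 1 (replace(1, 'k')): offset=0, physical=[A,k,C,D,E], logical=[A,k,C,D,E]
After op 2 (rotate(-2)): offset=3, physical=[A,k,C,D,E], logical=[D,E,A,k,C]
After op 3 (rotate(-1)): offset=2, physical=[A,k,C,D,E], logical=[C,D,E,A,k]
After op 4 (replace(3, 'j')): offset=2, physical=[j,k,C,D,E], logical=[C,D,E,j,k]
After op 5 (replace(4, 'e')): offset=2, physical=[j,e,C,D,E], logical=[C,D,E,j,e]
After op 6 (replace(2, 'p')): offset=2, physical=[j,e,C,D,p], logical=[C,D,p,j,e]
After op 7 (rotate(-1)): offset=1, physical=[j,e,C,D,p], logical=[e,C,D,p,j]
After op 8 (replace(4, 'l')): offset=1, physical=[l,e,C,D,p], logical=[e,C,D,p,l]
After op 9 (replace(0, 'd')): offset=1, physical=[l,d,C,D,p], logical=[d,C,D,p,l]
After op 10 (rotate(+2)): offset=3, physical=[l,d,C,D,p], logical=[D,p,l,d,C]
After op 11 (swap(4, 1)): offset=3, physical=[l,d,p,D,C], logical=[D,C,l,d,p]

Answer: 3 D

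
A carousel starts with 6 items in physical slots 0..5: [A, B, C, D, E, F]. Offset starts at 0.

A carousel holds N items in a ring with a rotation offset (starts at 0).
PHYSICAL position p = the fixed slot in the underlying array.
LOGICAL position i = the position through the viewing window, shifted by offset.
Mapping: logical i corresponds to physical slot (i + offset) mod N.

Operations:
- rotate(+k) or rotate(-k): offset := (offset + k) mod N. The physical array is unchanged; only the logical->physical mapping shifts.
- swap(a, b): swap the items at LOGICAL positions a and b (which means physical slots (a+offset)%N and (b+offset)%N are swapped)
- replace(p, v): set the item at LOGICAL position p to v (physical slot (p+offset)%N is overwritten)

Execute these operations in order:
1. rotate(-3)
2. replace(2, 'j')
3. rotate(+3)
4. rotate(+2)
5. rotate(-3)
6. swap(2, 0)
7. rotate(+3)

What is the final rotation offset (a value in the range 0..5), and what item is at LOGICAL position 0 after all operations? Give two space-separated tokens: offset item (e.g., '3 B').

Answer: 2 C

Derivation:
After op 1 (rotate(-3)): offset=3, physical=[A,B,C,D,E,F], logical=[D,E,F,A,B,C]
After op 2 (replace(2, 'j')): offset=3, physical=[A,B,C,D,E,j], logical=[D,E,j,A,B,C]
After op 3 (rotate(+3)): offset=0, physical=[A,B,C,D,E,j], logical=[A,B,C,D,E,j]
After op 4 (rotate(+2)): offset=2, physical=[A,B,C,D,E,j], logical=[C,D,E,j,A,B]
After op 5 (rotate(-3)): offset=5, physical=[A,B,C,D,E,j], logical=[j,A,B,C,D,E]
After op 6 (swap(2, 0)): offset=5, physical=[A,j,C,D,E,B], logical=[B,A,j,C,D,E]
After op 7 (rotate(+3)): offset=2, physical=[A,j,C,D,E,B], logical=[C,D,E,B,A,j]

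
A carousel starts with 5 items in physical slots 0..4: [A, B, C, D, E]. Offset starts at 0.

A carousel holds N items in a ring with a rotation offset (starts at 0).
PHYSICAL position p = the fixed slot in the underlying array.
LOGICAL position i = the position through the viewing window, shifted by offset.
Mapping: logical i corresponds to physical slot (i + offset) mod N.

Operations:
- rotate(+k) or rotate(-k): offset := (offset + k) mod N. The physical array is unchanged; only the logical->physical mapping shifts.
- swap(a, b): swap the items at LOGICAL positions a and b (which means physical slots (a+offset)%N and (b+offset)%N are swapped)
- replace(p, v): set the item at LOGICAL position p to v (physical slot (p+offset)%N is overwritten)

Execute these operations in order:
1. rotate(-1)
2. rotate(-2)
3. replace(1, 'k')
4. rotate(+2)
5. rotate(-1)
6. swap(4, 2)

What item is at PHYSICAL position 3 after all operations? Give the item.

After op 1 (rotate(-1)): offset=4, physical=[A,B,C,D,E], logical=[E,A,B,C,D]
After op 2 (rotate(-2)): offset=2, physical=[A,B,C,D,E], logical=[C,D,E,A,B]
After op 3 (replace(1, 'k')): offset=2, physical=[A,B,C,k,E], logical=[C,k,E,A,B]
After op 4 (rotate(+2)): offset=4, physical=[A,B,C,k,E], logical=[E,A,B,C,k]
After op 5 (rotate(-1)): offset=3, physical=[A,B,C,k,E], logical=[k,E,A,B,C]
After op 6 (swap(4, 2)): offset=3, physical=[C,B,A,k,E], logical=[k,E,C,B,A]

Answer: k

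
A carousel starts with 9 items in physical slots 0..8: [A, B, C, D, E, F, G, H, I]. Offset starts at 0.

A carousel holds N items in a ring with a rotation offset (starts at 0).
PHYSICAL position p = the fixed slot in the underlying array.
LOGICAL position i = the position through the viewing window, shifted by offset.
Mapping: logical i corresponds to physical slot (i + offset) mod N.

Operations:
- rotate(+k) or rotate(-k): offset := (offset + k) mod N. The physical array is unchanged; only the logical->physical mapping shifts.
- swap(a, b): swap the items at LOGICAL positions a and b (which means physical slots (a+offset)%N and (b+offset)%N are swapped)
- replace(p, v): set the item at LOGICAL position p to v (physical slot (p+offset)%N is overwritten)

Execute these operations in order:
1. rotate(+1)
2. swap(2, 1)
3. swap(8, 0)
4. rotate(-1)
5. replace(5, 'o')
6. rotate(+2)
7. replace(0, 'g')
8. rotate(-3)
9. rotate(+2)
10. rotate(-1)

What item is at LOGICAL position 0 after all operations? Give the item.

After op 1 (rotate(+1)): offset=1, physical=[A,B,C,D,E,F,G,H,I], logical=[B,C,D,E,F,G,H,I,A]
After op 2 (swap(2, 1)): offset=1, physical=[A,B,D,C,E,F,G,H,I], logical=[B,D,C,E,F,G,H,I,A]
After op 3 (swap(8, 0)): offset=1, physical=[B,A,D,C,E,F,G,H,I], logical=[A,D,C,E,F,G,H,I,B]
After op 4 (rotate(-1)): offset=0, physical=[B,A,D,C,E,F,G,H,I], logical=[B,A,D,C,E,F,G,H,I]
After op 5 (replace(5, 'o')): offset=0, physical=[B,A,D,C,E,o,G,H,I], logical=[B,A,D,C,E,o,G,H,I]
After op 6 (rotate(+2)): offset=2, physical=[B,A,D,C,E,o,G,H,I], logical=[D,C,E,o,G,H,I,B,A]
After op 7 (replace(0, 'g')): offset=2, physical=[B,A,g,C,E,o,G,H,I], logical=[g,C,E,o,G,H,I,B,A]
After op 8 (rotate(-3)): offset=8, physical=[B,A,g,C,E,o,G,H,I], logical=[I,B,A,g,C,E,o,G,H]
After op 9 (rotate(+2)): offset=1, physical=[B,A,g,C,E,o,G,H,I], logical=[A,g,C,E,o,G,H,I,B]
After op 10 (rotate(-1)): offset=0, physical=[B,A,g,C,E,o,G,H,I], logical=[B,A,g,C,E,o,G,H,I]

Answer: B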